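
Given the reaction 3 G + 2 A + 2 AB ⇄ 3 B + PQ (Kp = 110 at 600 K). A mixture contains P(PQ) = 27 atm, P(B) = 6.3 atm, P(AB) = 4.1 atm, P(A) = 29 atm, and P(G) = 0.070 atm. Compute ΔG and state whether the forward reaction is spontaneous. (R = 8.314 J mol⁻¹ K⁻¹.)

Qp = P(B)³·P(PQ) / (P(G)³·P(A)²·P(AB)²) = (6.3)³·(27) / ((0.070)³·(29)²·(4.1)²) = 1390
ΔG = RT ln(Qp/Kp) = (8.314 J mol⁻¹ K⁻¹)(600 K) × ln(1390/110)
   = (4.988 kJ/mol)(2.537) = 12.7 kJ/mol
ΔG > 0, so the forward reaction is non-spontaneous (proceeds in reverse).

ΔG = 12.7 kJ/mol; the forward reaction is non-spontaneous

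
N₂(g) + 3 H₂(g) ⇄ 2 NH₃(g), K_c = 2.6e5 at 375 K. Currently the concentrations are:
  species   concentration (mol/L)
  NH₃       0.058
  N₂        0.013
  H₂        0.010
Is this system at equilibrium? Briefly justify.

Q_c = [NH₃]² / ([N₂]·[H₂]³) = (0.058)² / ((0.013)·(0.010)³) = 2.6e5
Q_c = 2.6e5 = K_c; the system is at equilibrium.

yes, at equilibrium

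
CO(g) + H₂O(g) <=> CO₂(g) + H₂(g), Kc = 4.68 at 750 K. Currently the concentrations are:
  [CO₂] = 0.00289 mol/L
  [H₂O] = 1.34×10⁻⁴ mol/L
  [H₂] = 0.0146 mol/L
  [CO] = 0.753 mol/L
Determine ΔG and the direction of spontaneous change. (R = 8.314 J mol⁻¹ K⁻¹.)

ΔG = -15.1 kJ/mol; the forward reaction is spontaneous

Qc = [CO₂]·[H₂] / ([CO]·[H₂O]) = (0.00289)·(0.0146) / ((0.753)·(1.34×10⁻⁴)) = 0.418
ΔG = RT ln(Qc/Kc) = (8.314 J mol⁻¹ K⁻¹)(750 K) × ln(0.418/4.68)
   = (6.236 kJ/mol)(-2.416) = -15.1 kJ/mol
ΔG < 0, so the forward reaction is spontaneous (proceeds forward).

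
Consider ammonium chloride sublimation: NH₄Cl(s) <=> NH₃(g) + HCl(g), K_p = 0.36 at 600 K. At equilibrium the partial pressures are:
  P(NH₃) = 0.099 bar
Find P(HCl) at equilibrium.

(NH₄Cl is a pure solid — omitted from K_p.)
At equilibrium, K_p = P(NH₃)·P(HCl) = 0.36.
(0.099)·(P(HCl)) = 0.36
P(HCl) = 3.64 = 3.6 bar

P(HCl) = 3.6 bar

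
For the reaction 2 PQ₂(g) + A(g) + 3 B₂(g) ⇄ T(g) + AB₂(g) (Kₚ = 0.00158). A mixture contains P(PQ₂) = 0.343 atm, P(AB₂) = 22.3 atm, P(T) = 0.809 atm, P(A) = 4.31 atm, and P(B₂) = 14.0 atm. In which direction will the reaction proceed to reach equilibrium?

reverse (toward reactants)

Qₚ = P(T)·P(AB₂) / (P(PQ₂)²·P(A)·P(B₂)³) = (0.809)·(22.3) / ((0.343)²·(4.31)·(14.0)³) = 0.0130
Qₚ = 0.0130 > Kₚ = 0.00158, so the reverse reaction proceeds.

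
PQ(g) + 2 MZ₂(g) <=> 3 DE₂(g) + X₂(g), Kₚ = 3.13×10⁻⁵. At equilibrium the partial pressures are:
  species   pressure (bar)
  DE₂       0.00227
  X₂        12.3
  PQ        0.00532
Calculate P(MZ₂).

At equilibrium, Kₚ = P(DE₂)³·P(X₂) / (P(PQ)·P(MZ₂)²) = 3.13×10⁻⁵.
(0.00227)³·(12.3) / ((0.00532)·(P(MZ₂))²) = 3.13×10⁻⁵
P(MZ₂)² = 0.864 ⇒ P(MZ₂) = 0.930 bar

P(MZ₂) = 0.930 bar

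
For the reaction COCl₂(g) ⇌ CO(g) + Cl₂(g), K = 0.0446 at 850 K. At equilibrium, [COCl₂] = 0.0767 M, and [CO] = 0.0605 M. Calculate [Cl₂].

At equilibrium, K = [CO]·[Cl₂] / [COCl₂] = 0.0446.
(0.0605)·([Cl₂]) / (0.0767) = 0.0446
[Cl₂] = 0.0565 M

[Cl₂] = 0.0565 M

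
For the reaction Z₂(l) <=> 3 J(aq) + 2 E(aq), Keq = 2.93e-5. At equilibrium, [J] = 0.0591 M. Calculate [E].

(Z₂ is a pure liquid — omitted from Keq.)
At equilibrium, Keq = [J]³·[E]² = 2.93e-5.
(0.0591)³·([E])² = 2.93e-5
[E]² = 0.142 ⇒ [E] = 0.377 M

[E] = 0.377 M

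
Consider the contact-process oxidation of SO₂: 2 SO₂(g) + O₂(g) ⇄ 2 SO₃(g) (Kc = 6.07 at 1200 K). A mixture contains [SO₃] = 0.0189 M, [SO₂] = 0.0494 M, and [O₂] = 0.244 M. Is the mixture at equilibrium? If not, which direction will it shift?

no; Q < K, reaction proceeds forward

Qc = [SO₃]² / ([SO₂]²·[O₂]) = (0.0189)² / ((0.0494)²·(0.244)) = 0.600
Qc = 0.600 < Kc = 6.07: net forward reaction.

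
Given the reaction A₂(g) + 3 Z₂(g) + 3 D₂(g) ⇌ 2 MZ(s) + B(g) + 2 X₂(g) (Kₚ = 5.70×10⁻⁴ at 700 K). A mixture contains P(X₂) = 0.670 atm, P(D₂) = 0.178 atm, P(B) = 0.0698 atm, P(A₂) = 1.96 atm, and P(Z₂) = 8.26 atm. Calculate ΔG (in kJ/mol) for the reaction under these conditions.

ΔG = 12.7 kJ/mol

(MZ is a pure solid — omitted from Qₚ.)
Qₚ = P(B)·P(X₂)² / (P(A₂)·P(Z₂)³·P(D₂)³) = (0.0698)·(0.670)² / ((1.96)·(8.26)³·(0.178)³) = 0.00503
ΔG = RT ln(Qₚ/Kₚ) = (8.314 J mol⁻¹ K⁻¹)(700 K) × ln(0.00503/5.70×10⁻⁴)
   = (5.820 kJ/mol)(2.178) = 12.7 kJ/mol
ΔG > 0, so the forward reaction is non-spontaneous (proceeds in reverse).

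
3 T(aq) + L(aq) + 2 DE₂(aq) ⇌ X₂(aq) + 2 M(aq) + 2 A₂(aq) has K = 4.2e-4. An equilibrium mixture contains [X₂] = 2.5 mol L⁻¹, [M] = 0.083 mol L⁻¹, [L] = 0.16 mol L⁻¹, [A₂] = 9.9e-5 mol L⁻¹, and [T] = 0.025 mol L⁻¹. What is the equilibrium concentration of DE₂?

At equilibrium, K = [X₂]·[M]²·[A₂]² / ([T]³·[L]·[DE₂]²) = 4.2e-4.
(2.5)·(0.083)²·(9.9e-5)² / ((0.025)³·(0.16)·([DE₂])²) = 4.2e-4
[DE₂]² = 0.161 ⇒ [DE₂] = 0.40 mol L⁻¹

[DE₂] = 0.40 mol L⁻¹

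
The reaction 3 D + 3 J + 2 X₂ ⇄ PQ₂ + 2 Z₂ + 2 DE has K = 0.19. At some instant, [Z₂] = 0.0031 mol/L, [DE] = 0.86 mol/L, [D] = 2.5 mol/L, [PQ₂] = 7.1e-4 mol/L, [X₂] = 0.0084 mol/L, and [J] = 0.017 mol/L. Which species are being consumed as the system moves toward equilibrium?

PQ₂, Z₂, DE (products)

Q = [PQ₂]·[Z₂]²·[DE]² / ([D]³·[J]³·[X₂]²) = (7.1e-4)·(0.0031)²·(0.86)² / ((2.5)³·(0.017)³·(0.0084)²) = 0.93
Q = 0.93 > K = 0.19: net reverse reaction.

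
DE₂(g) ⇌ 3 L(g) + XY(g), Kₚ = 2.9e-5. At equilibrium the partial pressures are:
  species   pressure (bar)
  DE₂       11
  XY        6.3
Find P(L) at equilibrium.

At equilibrium, Kₚ = P(L)³·P(XY) / P(DE₂) = 2.9e-5.
(P(L))³·(6.3) / (11) = 2.9e-5
P(L)³ = 5.06e-5 ⇒ P(L) = 0.037 bar

P(L) = 0.037 bar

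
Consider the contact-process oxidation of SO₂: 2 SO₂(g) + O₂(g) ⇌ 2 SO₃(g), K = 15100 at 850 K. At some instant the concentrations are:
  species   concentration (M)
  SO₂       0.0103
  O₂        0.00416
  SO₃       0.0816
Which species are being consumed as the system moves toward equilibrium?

none (at equilibrium)

Q = [SO₃]² / ([SO₂]²·[O₂]) = (0.0816)² / ((0.0103)²·(0.00416)) = 15100
Q = 15100 = K; the system is at equilibrium.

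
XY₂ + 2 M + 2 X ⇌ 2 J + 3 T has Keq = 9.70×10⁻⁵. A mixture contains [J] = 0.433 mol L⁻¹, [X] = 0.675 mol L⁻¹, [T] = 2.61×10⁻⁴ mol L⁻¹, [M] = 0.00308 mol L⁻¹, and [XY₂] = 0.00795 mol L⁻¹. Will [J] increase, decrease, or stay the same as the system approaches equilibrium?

Q = [J]²·[T]³ / ([XY₂]·[M]²·[X]²) = (0.433)²·(2.61×10⁻⁴)³ / ((0.00795)·(0.00308)²·(0.675)²) = 9.70×10⁻⁵
Q = 9.70×10⁻⁵ = Keq; the system is at equilibrium.

stay the same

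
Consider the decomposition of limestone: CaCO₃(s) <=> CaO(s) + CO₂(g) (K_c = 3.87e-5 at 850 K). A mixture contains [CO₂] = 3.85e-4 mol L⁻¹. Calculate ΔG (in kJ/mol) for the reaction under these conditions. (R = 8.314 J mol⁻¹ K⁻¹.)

ΔG = 16.2 kJ/mol

(CaCO₃, CaO are pure solids — omitted from Q_c.)
Q_c = [CO₂] = 3.85e-4
ΔG = RT ln(Q_c/K_c) = (8.314 J mol⁻¹ K⁻¹)(850 K) × ln(3.85e-4/3.87e-5)
   = (7.067 kJ/mol)(2.297) = 16.2 kJ/mol
ΔG > 0, so the forward reaction is non-spontaneous (proceeds in reverse).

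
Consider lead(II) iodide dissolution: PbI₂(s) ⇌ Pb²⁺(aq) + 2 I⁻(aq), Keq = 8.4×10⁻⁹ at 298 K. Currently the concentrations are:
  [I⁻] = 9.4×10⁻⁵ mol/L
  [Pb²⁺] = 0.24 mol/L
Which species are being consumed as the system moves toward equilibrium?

PbI₂ (reactants)

(PbI₂ is a pure solid — omitted from Q.)
Q = [Pb²⁺]·[I⁻]² = (0.24)·(9.4×10⁻⁵)² = 2.1×10⁻⁹
Q = 2.1×10⁻⁹ < Keq = 8.4×10⁻⁹: net forward reaction.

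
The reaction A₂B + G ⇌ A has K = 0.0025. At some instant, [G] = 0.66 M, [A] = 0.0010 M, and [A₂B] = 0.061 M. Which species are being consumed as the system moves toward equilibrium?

A (products)

Q = [A] / ([A₂B]·[G]) = (0.0010) / ((0.061)·(0.66)) = 0.025
Q = 0.025 > K = 0.0025: net reverse reaction.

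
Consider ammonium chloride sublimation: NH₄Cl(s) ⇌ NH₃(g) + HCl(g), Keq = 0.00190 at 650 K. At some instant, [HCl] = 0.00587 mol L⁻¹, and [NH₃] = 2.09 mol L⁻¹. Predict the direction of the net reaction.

reverse (toward reactants)

(NH₄Cl is a pure solid — omitted from Q.)
Q = [NH₃]·[HCl] = (2.09)·(0.00587) = 0.0123
Q = 0.0123 > Keq = 0.00190, so the reverse reaction proceeds.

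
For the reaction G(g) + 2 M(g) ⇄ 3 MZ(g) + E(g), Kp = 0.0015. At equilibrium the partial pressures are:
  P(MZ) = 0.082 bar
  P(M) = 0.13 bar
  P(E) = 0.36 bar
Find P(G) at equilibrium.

At equilibrium, Kp = P(MZ)³·P(E) / (P(G)·P(M)²) = 0.0015.
(0.082)³·(0.36) / ((P(G))·(0.13)²) = 0.0015
P(G) = 7.83 = 7.8 bar

P(G) = 7.8 bar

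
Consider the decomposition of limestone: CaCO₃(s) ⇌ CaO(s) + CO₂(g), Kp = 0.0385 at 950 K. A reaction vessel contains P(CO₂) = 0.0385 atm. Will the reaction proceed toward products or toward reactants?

(CaCO₃, CaO are pure solids — omitted from Qp.)
Qp = P(CO₂) = 0.0385
Qp = 0.0385 = Kp, so the system is already at equilibrium.

no net change (already at equilibrium)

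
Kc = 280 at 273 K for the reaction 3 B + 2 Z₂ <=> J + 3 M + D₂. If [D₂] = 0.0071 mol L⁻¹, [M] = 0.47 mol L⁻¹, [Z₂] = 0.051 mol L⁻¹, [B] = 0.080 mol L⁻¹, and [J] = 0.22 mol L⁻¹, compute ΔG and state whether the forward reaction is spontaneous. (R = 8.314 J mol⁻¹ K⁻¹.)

ΔG = -1.89 kJ/mol; the forward reaction is spontaneous

Qc = [J]·[M]³·[D₂] / ([B]³·[Z₂]²) = (0.22)·(0.47)³·(0.0071) / ((0.080)³·(0.051)²) = 122
ΔG = RT ln(Qc/Kc) = (8.314 J mol⁻¹ K⁻¹)(273 K) × ln(122/280)
   = (2.270 kJ/mol)(-0.8308) = -1.89 kJ/mol
ΔG < 0, so the forward reaction is spontaneous (proceeds forward).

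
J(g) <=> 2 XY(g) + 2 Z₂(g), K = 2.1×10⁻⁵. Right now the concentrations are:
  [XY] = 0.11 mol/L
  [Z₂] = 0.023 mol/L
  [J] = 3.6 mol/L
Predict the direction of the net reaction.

in the forward direction

Q = [XY]²·[Z₂]² / [J] = (0.11)²·(0.023)² / (3.6) = 1.8×10⁻⁶
Q = 1.8×10⁻⁶ < K = 2.1×10⁻⁵, so the forward reaction proceeds.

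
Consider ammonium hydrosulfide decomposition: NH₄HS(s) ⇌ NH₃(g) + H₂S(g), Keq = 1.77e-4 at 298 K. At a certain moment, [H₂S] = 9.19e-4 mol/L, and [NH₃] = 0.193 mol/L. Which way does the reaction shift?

no net change (already at equilibrium)

(NH₄HS is a pure solid — omitted from Q.)
Q = [NH₃]·[H₂S] = (0.193)·(9.19e-4) = 1.77e-4
Q = 1.77e-4 = Keq, so the system is already at equilibrium.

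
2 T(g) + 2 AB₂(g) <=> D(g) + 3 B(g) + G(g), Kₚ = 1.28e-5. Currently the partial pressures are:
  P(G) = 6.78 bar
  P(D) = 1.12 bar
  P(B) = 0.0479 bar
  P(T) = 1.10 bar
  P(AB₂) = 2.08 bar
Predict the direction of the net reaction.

reverse (toward reactants)

Qₚ = P(D)·P(B)³·P(G) / (P(T)²·P(AB₂)²) = (1.12)·(0.0479)³·(6.78) / ((1.10)²·(2.08)²) = 1.59e-4
Qₚ = 1.59e-4 > Kₚ = 1.28e-5, so the reverse reaction proceeds.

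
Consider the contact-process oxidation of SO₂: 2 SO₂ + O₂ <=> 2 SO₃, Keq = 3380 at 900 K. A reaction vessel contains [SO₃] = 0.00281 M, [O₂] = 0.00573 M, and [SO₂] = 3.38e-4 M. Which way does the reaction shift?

Q = [SO₃]² / ([SO₂]²·[O₂]) = (0.00281)² / ((3.38e-4)²·(0.00573)) = 12100
Q = 12100 > Keq = 3380, so the reverse reaction proceeds.

toward reactants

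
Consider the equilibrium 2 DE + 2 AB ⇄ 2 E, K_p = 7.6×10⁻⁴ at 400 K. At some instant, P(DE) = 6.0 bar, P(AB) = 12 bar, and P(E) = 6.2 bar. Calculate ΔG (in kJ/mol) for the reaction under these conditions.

Q_p = P(E)² / (P(DE)²·P(AB)²) = (6.2)² / ((6.0)²·(12)²) = 0.00742
ΔG = RT ln(Q_p/K_p) = (8.314 J mol⁻¹ K⁻¹)(400 K) × ln(0.00742/7.6×10⁻⁴)
   = (3.326 kJ/mol)(2.279) = 7.58 kJ/mol
ΔG > 0, so the forward reaction is non-spontaneous (proceeds in reverse).

ΔG = 7.58 kJ/mol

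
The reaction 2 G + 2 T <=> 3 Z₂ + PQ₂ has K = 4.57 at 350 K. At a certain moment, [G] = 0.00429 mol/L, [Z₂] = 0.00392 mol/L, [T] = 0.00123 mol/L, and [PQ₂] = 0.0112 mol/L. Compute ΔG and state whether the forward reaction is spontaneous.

Q = [Z₂]³·[PQ₂] / ([G]²·[T]²) = (0.00392)³·(0.0112) / ((0.00429)²·(0.00123)²) = 24.2
ΔG = RT ln(Q/K) = (8.314 J mol⁻¹ K⁻¹)(350 K) × ln(24.2/4.57)
   = (2.910 kJ/mol)(1.667) = 4.85 kJ/mol
ΔG > 0, so the forward reaction is non-spontaneous (proceeds in reverse).

ΔG = 4.85 kJ/mol; the forward reaction is non-spontaneous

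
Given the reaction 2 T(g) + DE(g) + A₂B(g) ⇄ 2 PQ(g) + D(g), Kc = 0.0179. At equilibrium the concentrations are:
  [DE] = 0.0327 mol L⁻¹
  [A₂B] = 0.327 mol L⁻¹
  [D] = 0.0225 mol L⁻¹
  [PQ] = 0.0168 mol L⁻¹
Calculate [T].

At equilibrium, Kc = [PQ]²·[D] / ([T]²·[DE]·[A₂B]) = 0.0179.
(0.0168)²·(0.0225) / (([T])²·(0.0327)·(0.327)) = 0.0179
[T]² = 0.0332 ⇒ [T] = 0.182 mol L⁻¹

[T] = 0.182 mol L⁻¹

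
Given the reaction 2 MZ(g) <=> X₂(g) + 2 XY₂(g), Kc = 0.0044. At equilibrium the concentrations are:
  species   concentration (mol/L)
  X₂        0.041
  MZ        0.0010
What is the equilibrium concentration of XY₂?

At equilibrium, Kc = [X₂]·[XY₂]² / [MZ]² = 0.0044.
(0.041)·([XY₂])² / (0.0010)² = 0.0044
[XY₂]² = 1.07×10⁻⁷ ⇒ [XY₂] = 3.3×10⁻⁴ mol/L

[XY₂] = 3.3×10⁻⁴ mol/L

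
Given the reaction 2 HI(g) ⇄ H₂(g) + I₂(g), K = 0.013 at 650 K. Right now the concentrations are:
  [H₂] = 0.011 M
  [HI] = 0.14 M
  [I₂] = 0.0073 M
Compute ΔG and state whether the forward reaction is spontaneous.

Q = [H₂]·[I₂] / [HI]² = (0.011)·(0.0073) / (0.14)² = 0.00410
ΔG = RT ln(Q/K) = (8.314 J mol⁻¹ K⁻¹)(650 K) × ln(0.00410/0.013)
   = (5.404 kJ/mol)(-1.154) = -6.24 kJ/mol
ΔG < 0, so the forward reaction is spontaneous (proceeds forward).

ΔG = -6.24 kJ/mol; the forward reaction is spontaneous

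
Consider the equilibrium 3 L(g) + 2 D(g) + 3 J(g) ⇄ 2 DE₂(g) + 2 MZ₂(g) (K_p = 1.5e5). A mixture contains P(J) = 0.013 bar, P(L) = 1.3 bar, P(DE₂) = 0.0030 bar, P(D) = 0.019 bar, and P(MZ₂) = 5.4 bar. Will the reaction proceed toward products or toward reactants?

Q_p = P(DE₂)²·P(MZ₂)² / (P(L)³·P(D)²·P(J)³) = (0.0030)²·(5.4)² / ((1.3)³·(0.019)²·(0.013)³) = 1.5e5
Q_p = 1.5e5 = K_p, so the system is already at equilibrium.

no net change (already at equilibrium)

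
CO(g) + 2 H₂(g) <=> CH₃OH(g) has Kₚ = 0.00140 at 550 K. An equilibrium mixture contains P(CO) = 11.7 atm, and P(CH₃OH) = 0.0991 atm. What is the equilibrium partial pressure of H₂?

P(H₂) = 2.46 atm

At equilibrium, Kₚ = P(CH₃OH) / (P(CO)·P(H₂)²) = 0.00140.
(0.0991) / ((11.7)·(P(H₂))²) = 0.00140
P(H₂)² = 6.05 ⇒ P(H₂) = 2.46 atm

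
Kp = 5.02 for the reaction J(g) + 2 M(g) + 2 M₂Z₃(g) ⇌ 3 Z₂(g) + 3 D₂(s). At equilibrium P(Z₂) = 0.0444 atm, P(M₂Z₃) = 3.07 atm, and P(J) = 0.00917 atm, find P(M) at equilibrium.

(D₂ is a pure solid — omitted from Kp.)
At equilibrium, Kp = P(Z₂)³ / (P(J)·P(M)²·P(M₂Z₃)²) = 5.02.
(0.0444)³ / ((0.00917)·(P(M))²·(3.07)²) = 5.02
P(M)² = 2.02×10⁻⁴ ⇒ P(M) = 0.0142 atm

P(M) = 0.0142 atm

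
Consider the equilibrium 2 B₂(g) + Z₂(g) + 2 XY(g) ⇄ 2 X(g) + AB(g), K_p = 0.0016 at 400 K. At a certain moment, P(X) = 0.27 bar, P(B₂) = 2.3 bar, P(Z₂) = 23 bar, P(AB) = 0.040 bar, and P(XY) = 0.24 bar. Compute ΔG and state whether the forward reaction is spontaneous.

Q_p = P(X)²·P(AB) / (P(B₂)²·P(Z₂)·P(XY)²) = (0.27)²·(0.040) / ((2.3)²·(23)·(0.24)²) = 4.16×10⁻⁴
ΔG = RT ln(Q_p/K_p) = (8.314 J mol⁻¹ K⁻¹)(400 K) × ln(4.16×10⁻⁴/0.0016)
   = (3.326 kJ/mol)(-1.347) = -4.48 kJ/mol
ΔG < 0, so the forward reaction is spontaneous (proceeds forward).

ΔG = -4.48 kJ/mol; the forward reaction is spontaneous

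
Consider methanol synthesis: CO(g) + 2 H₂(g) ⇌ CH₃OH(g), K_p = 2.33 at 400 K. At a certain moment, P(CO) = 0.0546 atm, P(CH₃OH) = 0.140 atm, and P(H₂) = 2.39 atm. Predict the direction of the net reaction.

Q_p = P(CH₃OH) / (P(CO)·P(H₂)²) = (0.140) / ((0.0546)·(2.39)²) = 0.449
Q_p = 0.449 < K_p = 2.33, so the forward reaction proceeds.

toward products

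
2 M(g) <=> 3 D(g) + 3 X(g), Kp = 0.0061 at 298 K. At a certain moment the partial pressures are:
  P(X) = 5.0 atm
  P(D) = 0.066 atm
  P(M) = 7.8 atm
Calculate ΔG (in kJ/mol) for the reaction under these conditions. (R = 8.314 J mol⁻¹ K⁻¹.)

ΔG = -5.78 kJ/mol

Qp = P(D)³·P(X)³ / P(M)² = (0.066)³·(5.0)³ / (7.8)² = 5.91e-4
ΔG = RT ln(Qp/Kp) = (8.314 J mol⁻¹ K⁻¹)(298 K) × ln(5.91e-4/0.0061)
   = (2.478 kJ/mol)(-2.334) = -5.78 kJ/mol
ΔG < 0, so the forward reaction is spontaneous (proceeds forward).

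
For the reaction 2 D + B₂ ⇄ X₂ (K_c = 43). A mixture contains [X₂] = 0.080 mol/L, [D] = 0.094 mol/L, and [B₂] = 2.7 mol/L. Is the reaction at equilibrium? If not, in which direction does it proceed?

Q_c = [X₂] / ([D]²·[B₂]) = (0.080) / ((0.094)²·(2.7)) = 3.4
Q_c = 3.4 < K_c = 43, so the forward reaction proceeds.

forward (toward products)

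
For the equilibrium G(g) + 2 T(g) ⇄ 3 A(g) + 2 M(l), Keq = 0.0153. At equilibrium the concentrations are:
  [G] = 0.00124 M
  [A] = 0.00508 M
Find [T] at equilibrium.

[T] = 0.0831 M

(M is a pure liquid — omitted from Keq.)
At equilibrium, Keq = [A]³ / ([G]·[T]²) = 0.0153.
(0.00508)³ / ((0.00124)·([T])²) = 0.0153
[T]² = 0.00691 ⇒ [T] = 0.0831 M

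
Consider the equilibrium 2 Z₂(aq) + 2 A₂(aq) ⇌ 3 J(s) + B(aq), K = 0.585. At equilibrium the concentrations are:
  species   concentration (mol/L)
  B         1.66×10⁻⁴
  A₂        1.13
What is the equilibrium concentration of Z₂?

[Z₂] = 0.0149 mol/L

(J is a pure solid — omitted from K.)
At equilibrium, K = [B] / ([Z₂]²·[A₂]²) = 0.585.
(1.66×10⁻⁴) / (([Z₂])²·(1.13)²) = 0.585
[Z₂]² = 2.22×10⁻⁴ ⇒ [Z₂] = 0.0149 mol/L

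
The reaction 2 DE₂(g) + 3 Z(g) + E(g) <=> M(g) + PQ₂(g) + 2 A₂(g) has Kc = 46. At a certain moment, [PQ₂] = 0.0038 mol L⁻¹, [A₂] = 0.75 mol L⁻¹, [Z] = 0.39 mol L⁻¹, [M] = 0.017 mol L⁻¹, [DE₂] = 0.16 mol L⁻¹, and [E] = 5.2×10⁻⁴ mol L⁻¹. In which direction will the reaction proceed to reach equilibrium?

no net change (already at equilibrium)

Qc = [M]·[PQ₂]·[A₂]² / ([DE₂]²·[Z]³·[E]) = (0.017)·(0.0038)·(0.75)² / ((0.16)²·(0.39)³·(5.2×10⁻⁴)) = 46
Qc = 46 = Kc, so the system is already at equilibrium.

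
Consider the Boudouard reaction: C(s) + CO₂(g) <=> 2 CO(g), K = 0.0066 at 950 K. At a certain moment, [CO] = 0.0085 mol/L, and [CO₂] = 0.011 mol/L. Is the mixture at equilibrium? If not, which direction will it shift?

(C is a pure solid — omitted from Q.)
Q = [CO]² / [CO₂] = (0.0085)² / (0.011) = 0.0066
Q = 0.0066 = K; the system is at equilibrium.

yes, at equilibrium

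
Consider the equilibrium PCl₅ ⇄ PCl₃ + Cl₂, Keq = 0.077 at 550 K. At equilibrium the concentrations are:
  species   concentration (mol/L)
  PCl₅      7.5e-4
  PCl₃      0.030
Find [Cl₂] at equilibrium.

[Cl₂] = 0.0019 mol/L

At equilibrium, Keq = [PCl₃]·[Cl₂] / [PCl₅] = 0.077.
(0.030)·([Cl₂]) / (7.5e-4) = 0.077
[Cl₂] = 0.00193 = 0.0019 mol/L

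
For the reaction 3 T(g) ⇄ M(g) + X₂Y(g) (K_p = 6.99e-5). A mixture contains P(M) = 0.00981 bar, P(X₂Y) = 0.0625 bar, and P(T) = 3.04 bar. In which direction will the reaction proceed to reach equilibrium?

Q_p = P(M)·P(X₂Y) / P(T)³ = (0.00981)·(0.0625) / (3.04)³ = 2.18e-5
Q_p = 2.18e-5 < K_p = 6.99e-5, so the forward reaction proceeds.

in the forward direction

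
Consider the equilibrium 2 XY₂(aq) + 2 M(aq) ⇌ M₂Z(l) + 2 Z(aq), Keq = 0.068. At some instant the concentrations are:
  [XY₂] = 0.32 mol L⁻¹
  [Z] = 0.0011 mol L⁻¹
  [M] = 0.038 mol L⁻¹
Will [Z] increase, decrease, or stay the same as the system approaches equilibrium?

(M₂Z is a pure liquid — omitted from Q.)
Q = [Z]² / ([XY₂]²·[M]²) = (0.0011)² / ((0.32)²·(0.038)²) = 0.0082
Q = 0.0082 < Keq = 0.068: net forward reaction.
Z is a product, so it increases.

increase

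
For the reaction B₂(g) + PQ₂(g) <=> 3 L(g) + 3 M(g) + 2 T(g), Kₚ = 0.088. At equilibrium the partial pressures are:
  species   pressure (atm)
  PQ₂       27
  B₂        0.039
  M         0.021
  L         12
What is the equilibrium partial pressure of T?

At equilibrium, Kₚ = P(L)³·P(M)³·P(T)² / (P(B₂)·P(PQ₂)) = 0.088.
(12)³·(0.021)³·(P(T))² / ((0.039)·(27)) = 0.088
P(T)² = 5.79 ⇒ P(T) = 2.4 atm

P(T) = 2.4 atm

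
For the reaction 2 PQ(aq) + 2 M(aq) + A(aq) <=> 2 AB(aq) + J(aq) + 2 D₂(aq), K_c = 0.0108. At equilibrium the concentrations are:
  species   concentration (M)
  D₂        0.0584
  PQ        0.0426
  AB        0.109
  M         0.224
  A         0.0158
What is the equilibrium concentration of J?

At equilibrium, K_c = [AB]²·[J]·[D₂]² / ([PQ]²·[M]²·[A]) = 0.0108.
(0.109)²·([J])·(0.0584)² / ((0.0426)²·(0.224)²·(0.0158)) = 0.0108
[J] = 3.83×10⁻⁴ M

[J] = 3.83×10⁻⁴ M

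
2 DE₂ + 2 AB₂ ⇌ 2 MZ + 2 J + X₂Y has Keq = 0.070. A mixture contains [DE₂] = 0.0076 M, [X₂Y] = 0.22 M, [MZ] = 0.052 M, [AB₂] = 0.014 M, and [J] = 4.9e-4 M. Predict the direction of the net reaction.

to the right

Q = [MZ]²·[J]²·[X₂Y] / ([DE₂]²·[AB₂]²) = (0.052)²·(4.9e-4)²·(0.22) / ((0.0076)²·(0.014)²) = 0.013
Q = 0.013 < Keq = 0.070, so the forward reaction proceeds.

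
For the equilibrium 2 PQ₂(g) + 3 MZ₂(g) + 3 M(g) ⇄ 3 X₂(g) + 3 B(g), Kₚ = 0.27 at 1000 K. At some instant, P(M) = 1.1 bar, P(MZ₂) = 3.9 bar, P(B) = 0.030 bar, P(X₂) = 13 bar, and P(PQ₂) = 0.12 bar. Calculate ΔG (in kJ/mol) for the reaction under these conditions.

ΔG = -13.7 kJ/mol

Qₚ = P(X₂)³·P(B)³ / (P(PQ₂)²·P(MZ₂)³·P(M)³) = (13)³·(0.030)³ / ((0.12)²·(3.9)³·(1.1)³) = 0.0522
ΔG = RT ln(Qₚ/Kₚ) = (8.314 J mol⁻¹ K⁻¹)(1000 K) × ln(0.0522/0.27)
   = (8.314 kJ/mol)(-1.643) = -13.7 kJ/mol
ΔG < 0, so the forward reaction is spontaneous (proceeds forward).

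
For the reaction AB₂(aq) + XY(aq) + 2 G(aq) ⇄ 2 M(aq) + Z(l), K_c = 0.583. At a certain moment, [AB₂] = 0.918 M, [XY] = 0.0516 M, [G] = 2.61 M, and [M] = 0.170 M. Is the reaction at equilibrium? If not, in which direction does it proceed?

forward (toward products)

(Z is a pure liquid — omitted from Q_c.)
Q_c = [M]² / ([AB₂]·[XY]·[G]²) = (0.170)² / ((0.918)·(0.0516)·(2.61)²) = 0.0896
Q_c = 0.0896 < K_c = 0.583, so the forward reaction proceeds.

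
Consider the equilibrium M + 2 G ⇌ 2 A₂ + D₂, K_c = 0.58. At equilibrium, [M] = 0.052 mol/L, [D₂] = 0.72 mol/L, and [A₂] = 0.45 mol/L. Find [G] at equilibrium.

[G] = 2.2 mol/L

At equilibrium, K_c = [A₂]²·[D₂] / ([M]·[G]²) = 0.58.
(0.45)²·(0.72) / ((0.052)·([G])²) = 0.58
[G]² = 4.83 ⇒ [G] = 2.2 mol/L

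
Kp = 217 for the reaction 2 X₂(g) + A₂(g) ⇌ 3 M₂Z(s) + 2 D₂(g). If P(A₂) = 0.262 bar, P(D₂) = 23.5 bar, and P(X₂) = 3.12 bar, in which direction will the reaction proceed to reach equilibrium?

at equilibrium

(M₂Z is a pure solid — omitted from Qp.)
Qp = P(D₂)² / (P(X₂)²·P(A₂)) = (23.5)² / ((3.12)²·(0.262)) = 217
Qp = 217 = Kp, so the system is already at equilibrium.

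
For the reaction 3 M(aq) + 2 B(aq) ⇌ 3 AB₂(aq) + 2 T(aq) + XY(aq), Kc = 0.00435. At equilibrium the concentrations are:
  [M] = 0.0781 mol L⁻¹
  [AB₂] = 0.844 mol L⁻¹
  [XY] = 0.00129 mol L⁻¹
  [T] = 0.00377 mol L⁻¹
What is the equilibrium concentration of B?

At equilibrium, Kc = [AB₂]³·[T]²·[XY] / ([M]³·[B]²) = 0.00435.
(0.844)³·(0.00377)²·(0.00129) / ((0.0781)³·([B])²) = 0.00435
[B]² = 0.00532 ⇒ [B] = 0.0729 mol L⁻¹

[B] = 0.0729 mol L⁻¹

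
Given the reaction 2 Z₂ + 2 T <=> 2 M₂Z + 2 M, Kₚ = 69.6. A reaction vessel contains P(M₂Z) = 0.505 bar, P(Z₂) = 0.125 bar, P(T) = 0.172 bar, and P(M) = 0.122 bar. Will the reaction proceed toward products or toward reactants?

forward (toward products)

Qₚ = P(M₂Z)²·P(M)² / (P(Z₂)²·P(T)²) = (0.505)²·(0.122)² / ((0.125)²·(0.172)²) = 8.21
Qₚ = 8.21 < Kₚ = 69.6, so the forward reaction proceeds.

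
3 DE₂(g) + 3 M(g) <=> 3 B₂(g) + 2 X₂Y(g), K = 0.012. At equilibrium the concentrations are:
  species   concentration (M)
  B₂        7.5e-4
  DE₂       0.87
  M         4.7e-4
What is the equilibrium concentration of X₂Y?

At equilibrium, K = [B₂]³·[X₂Y]² / ([DE₂]³·[M]³) = 0.012.
(7.5e-4)³·([X₂Y])² / ((0.87)³·(4.7e-4)³) = 0.012
[X₂Y]² = 0.00194 ⇒ [X₂Y] = 0.044 M

[X₂Y] = 0.044 M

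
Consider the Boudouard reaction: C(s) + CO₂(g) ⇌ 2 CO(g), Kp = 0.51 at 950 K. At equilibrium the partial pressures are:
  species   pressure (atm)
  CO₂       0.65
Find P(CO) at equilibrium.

P(CO) = 0.58 atm

(C is a pure solid — omitted from Kp.)
At equilibrium, Kp = P(CO)² / P(CO₂) = 0.51.
(P(CO))² / (0.65) = 0.51
P(CO)² = 0.331 ⇒ P(CO) = 0.58 atm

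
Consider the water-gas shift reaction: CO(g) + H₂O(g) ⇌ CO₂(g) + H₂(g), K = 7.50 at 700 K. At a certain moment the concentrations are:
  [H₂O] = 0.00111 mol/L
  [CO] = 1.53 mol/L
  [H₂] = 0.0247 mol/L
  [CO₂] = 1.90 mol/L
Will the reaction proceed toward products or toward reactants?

Q = [CO₂]·[H₂] / ([CO]·[H₂O]) = (1.90)·(0.0247) / ((1.53)·(0.00111)) = 27.6
Q = 27.6 > K = 7.50, so the reverse reaction proceeds.

reverse (toward reactants)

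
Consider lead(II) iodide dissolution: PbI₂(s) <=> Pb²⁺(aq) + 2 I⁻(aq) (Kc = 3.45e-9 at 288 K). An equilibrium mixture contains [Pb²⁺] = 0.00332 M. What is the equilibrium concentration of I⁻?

(PbI₂ is a pure solid — omitted from Kc.)
At equilibrium, Kc = [Pb²⁺]·[I⁻]² = 3.45e-9.
(0.00332)·([I⁻])² = 3.45e-9
[I⁻]² = 1.04e-6 ⇒ [I⁻] = 0.00102 M

[I⁻] = 0.00102 M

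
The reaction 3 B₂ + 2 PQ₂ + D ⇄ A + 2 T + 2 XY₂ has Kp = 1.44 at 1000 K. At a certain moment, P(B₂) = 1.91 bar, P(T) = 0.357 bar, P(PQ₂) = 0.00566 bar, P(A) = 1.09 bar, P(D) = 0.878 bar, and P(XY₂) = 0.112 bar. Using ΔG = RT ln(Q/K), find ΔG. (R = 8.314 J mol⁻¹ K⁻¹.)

Qp = P(A)·P(T)²·P(XY₂)² / (P(B₂)³·P(PQ₂)²·P(D)) = (1.09)·(0.357)²·(0.112)² / ((1.91)³·(0.00566)²·(0.878)) = 8.89
ΔG = RT ln(Qp/Kp) = (8.314 J mol⁻¹ K⁻¹)(1000 K) × ln(8.89/1.44)
   = (8.314 kJ/mol)(1.820) = 15.1 kJ/mol
ΔG > 0, so the forward reaction is non-spontaneous (proceeds in reverse).

ΔG = 15.1 kJ/mol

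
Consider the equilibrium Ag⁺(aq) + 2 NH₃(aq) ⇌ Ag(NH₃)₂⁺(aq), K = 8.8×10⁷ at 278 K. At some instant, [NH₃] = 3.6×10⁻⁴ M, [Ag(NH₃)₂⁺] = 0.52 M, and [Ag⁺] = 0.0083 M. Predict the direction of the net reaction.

reverse (toward reactants)

Q = [Ag(NH₃)₂⁺] / ([Ag⁺]·[NH₃]²) = (0.52) / ((0.0083)·(3.6×10⁻⁴)²) = 4.8×10⁸
Q = 4.8×10⁸ > K = 8.8×10⁷, so the reverse reaction proceeds.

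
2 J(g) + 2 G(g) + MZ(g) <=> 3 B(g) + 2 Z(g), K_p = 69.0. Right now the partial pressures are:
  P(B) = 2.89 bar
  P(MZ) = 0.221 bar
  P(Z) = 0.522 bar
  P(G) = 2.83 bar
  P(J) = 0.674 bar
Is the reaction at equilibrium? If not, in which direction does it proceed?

Q_p = P(B)³·P(Z)² / (P(J)²·P(G)²·P(MZ)) = (2.89)³·(0.522)² / ((0.674)²·(2.83)²·(0.221)) = 8.18
Q_p = 8.18 < K_p = 69.0, so the forward reaction proceeds.

forward (toward products)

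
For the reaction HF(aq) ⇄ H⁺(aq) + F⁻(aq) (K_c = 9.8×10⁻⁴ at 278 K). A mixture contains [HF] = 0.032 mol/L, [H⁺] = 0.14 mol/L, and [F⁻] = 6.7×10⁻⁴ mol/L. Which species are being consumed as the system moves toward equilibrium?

Q_c = [H⁺]·[F⁻] / [HF] = (0.14)·(6.7×10⁻⁴) / (0.032) = 0.0029
Q_c = 0.0029 > K_c = 9.8×10⁻⁴: net reverse reaction.

H⁺, F⁻ (products)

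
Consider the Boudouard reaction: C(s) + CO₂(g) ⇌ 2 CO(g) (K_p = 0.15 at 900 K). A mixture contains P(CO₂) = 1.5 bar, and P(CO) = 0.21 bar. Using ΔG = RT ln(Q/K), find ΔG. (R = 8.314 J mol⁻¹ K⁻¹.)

ΔG = -12.2 kJ/mol

(C is a pure solid — omitted from Q_p.)
Q_p = P(CO)² / P(CO₂) = (0.21)² / (1.5) = 0.0294
ΔG = RT ln(Q_p/K_p) = (8.314 J mol⁻¹ K⁻¹)(900 K) × ln(0.0294/0.15)
   = (7.483 kJ/mol)(-1.630) = -12.2 kJ/mol
ΔG < 0, so the forward reaction is spontaneous (proceeds forward).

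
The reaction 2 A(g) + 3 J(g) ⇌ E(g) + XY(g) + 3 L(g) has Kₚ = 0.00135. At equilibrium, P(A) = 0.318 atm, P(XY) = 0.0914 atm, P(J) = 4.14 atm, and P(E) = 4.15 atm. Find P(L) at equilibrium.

At equilibrium, Kₚ = P(E)·P(XY)·P(L)³ / (P(A)²·P(J)³) = 0.00135.
(4.15)·(0.0914)·(P(L))³ / ((0.318)²·(4.14)³) = 0.00135
P(L)³ = 0.0255 ⇒ P(L) = 0.294 atm

P(L) = 0.294 atm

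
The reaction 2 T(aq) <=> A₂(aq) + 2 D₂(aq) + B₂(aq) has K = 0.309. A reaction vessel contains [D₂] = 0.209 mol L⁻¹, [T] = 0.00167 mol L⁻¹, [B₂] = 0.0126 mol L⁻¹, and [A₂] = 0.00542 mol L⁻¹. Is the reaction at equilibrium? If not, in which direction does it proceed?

toward reactants

Q = [A₂]·[D₂]²·[B₂] / [T]² = (0.00542)·(0.209)²·(0.0126) / (0.00167)² = 1.07
Q = 1.07 > K = 0.309, so the reverse reaction proceeds.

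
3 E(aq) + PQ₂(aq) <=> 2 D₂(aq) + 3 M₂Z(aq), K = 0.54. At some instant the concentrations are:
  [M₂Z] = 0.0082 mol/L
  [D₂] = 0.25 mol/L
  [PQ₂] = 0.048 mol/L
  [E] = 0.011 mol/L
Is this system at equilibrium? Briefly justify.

yes, at equilibrium

Q = [D₂]²·[M₂Z]³ / ([E]³·[PQ₂]) = (0.25)²·(0.0082)³ / ((0.011)³·(0.048)) = 0.54
Q = 0.54 = K; the system is at equilibrium.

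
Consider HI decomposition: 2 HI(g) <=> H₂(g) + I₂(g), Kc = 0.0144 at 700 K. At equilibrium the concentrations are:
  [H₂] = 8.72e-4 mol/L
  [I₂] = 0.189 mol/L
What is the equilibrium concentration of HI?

At equilibrium, Kc = [H₂]·[I₂] / [HI]² = 0.0144.
(8.72e-4)·(0.189) / ([HI])² = 0.0144
[HI]² = 0.0114 ⇒ [HI] = 0.107 mol/L

[HI] = 0.107 mol/L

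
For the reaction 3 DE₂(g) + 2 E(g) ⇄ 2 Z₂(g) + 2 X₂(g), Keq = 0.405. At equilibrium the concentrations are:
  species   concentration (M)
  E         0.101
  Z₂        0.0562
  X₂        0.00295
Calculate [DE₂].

At equilibrium, Keq = [Z₂]²·[X₂]² / ([DE₂]³·[E]²) = 0.405.
(0.0562)²·(0.00295)² / (([DE₂])³·(0.101)²) = 0.405
[DE₂]³ = 6.65×10⁻⁶ ⇒ [DE₂] = 0.0188 M

[DE₂] = 0.0188 M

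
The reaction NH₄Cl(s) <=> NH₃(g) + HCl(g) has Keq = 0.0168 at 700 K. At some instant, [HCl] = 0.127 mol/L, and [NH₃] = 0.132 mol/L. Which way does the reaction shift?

at equilibrium

(NH₄Cl is a pure solid — omitted from Q.)
Q = [NH₃]·[HCl] = (0.132)·(0.127) = 0.0168
Q = 0.0168 = Keq, so the system is already at equilibrium.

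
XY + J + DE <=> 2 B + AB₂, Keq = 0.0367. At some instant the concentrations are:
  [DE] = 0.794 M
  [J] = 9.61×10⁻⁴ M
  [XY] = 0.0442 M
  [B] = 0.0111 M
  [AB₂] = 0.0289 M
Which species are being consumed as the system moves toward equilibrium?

B, AB₂ (products)

Q = [B]²·[AB₂] / ([XY]·[J]·[DE]) = (0.0111)²·(0.0289) / ((0.0442)·(9.61×10⁻⁴)·(0.794)) = 0.106
Q = 0.106 > Keq = 0.0367: net reverse reaction.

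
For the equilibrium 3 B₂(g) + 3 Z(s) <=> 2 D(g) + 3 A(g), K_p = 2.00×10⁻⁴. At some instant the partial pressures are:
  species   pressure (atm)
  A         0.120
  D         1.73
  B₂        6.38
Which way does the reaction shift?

(Z is a pure solid — omitted from Q_p.)
Q_p = P(D)²·P(A)³ / P(B₂)³ = (1.73)²·(0.120)³ / (6.38)³ = 1.99×10⁻⁵
Q_p = 1.99×10⁻⁵ < K_p = 2.00×10⁻⁴, so the forward reaction proceeds.

to the right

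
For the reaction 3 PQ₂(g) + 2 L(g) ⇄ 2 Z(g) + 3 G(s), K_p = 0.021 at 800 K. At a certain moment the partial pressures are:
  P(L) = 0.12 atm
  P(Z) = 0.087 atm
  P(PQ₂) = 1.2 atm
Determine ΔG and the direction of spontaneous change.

ΔG = 17.8 kJ/mol; the forward reaction is non-spontaneous

(G is a pure solid — omitted from Q_p.)
Q_p = P(Z)² / (P(PQ₂)³·P(L)²) = (0.087)² / ((1.2)³·(0.12)²) = 0.304
ΔG = RT ln(Q_p/K_p) = (8.314 J mol⁻¹ K⁻¹)(800 K) × ln(0.304/0.021)
   = (6.651 kJ/mol)(2.673) = 17.8 kJ/mol
ΔG > 0, so the forward reaction is non-spontaneous (proceeds in reverse).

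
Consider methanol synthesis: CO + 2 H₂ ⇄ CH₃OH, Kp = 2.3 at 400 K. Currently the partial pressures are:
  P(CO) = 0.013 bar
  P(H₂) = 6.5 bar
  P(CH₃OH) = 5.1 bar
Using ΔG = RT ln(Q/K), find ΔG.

ΔG = 4.64 kJ/mol

Qp = P(CH₃OH) / (P(CO)·P(H₂)²) = (5.1) / ((0.013)·(6.5)²) = 9.29
ΔG = RT ln(Qp/Kp) = (8.314 J mol⁻¹ K⁻¹)(400 K) × ln(9.29/2.3)
   = (3.326 kJ/mol)(1.396) = 4.64 kJ/mol
ΔG > 0, so the forward reaction is non-spontaneous (proceeds in reverse).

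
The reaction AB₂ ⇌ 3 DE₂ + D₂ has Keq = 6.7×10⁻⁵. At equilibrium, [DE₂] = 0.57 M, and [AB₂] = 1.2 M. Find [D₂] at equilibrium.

At equilibrium, Keq = [DE₂]³·[D₂] / [AB₂] = 6.7×10⁻⁵.
(0.57)³·([D₂]) / (1.2) = 6.7×10⁻⁵
[D₂] = 4.34×10⁻⁴ = 4.3×10⁻⁴ M

[D₂] = 4.3×10⁻⁴ M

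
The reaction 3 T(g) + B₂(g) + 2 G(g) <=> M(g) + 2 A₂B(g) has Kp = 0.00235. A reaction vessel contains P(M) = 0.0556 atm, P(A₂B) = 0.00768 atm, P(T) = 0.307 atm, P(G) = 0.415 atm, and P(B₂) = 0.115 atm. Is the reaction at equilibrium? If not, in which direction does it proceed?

reverse (toward reactants)

Qp = P(M)·P(A₂B)² / (P(T)³·P(B₂)·P(G)²) = (0.0556)·(0.00768)² / ((0.307)³·(0.115)·(0.415)²) = 0.00572
Qp = 0.00572 > Kp = 0.00235, so the reverse reaction proceeds.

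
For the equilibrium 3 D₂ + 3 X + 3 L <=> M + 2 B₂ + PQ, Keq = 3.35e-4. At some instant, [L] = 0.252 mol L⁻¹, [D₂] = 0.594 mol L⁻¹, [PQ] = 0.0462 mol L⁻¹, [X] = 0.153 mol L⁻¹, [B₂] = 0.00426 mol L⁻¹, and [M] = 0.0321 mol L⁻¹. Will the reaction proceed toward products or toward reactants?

Q = [M]·[B₂]²·[PQ] / ([D₂]³·[X]³·[L]³) = (0.0321)·(0.00426)²·(0.0462) / ((0.594)³·(0.153)³·(0.252)³) = 0.00224
Q = 0.00224 > Keq = 3.35e-4, so the reverse reaction proceeds.

toward reactants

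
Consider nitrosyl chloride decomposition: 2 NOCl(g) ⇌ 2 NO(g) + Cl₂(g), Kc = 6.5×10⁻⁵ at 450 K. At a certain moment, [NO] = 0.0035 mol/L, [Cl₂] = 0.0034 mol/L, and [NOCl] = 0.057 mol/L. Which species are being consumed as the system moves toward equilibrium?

NOCl (reactants)

Qc = [NO]²·[Cl₂] / [NOCl]² = (0.0035)²·(0.0034) / (0.057)² = 1.3×10⁻⁵
Qc = 1.3×10⁻⁵ < Kc = 6.5×10⁻⁵: net forward reaction.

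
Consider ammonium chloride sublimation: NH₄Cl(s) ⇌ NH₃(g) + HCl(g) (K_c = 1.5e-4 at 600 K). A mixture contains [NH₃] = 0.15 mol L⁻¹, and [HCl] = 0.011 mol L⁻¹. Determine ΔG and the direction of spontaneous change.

(NH₄Cl is a pure solid — omitted from Q_c.)
Q_c = [NH₃]·[HCl] = (0.15)·(0.011) = 0.00165
ΔG = RT ln(Q_c/K_c) = (8.314 J mol⁻¹ K⁻¹)(600 K) × ln(0.00165/1.5e-4)
   = (4.988 kJ/mol)(2.398) = 12.0 kJ/mol
ΔG > 0, so the forward reaction is non-spontaneous (proceeds in reverse).

ΔG = 12.0 kJ/mol; the forward reaction is non-spontaneous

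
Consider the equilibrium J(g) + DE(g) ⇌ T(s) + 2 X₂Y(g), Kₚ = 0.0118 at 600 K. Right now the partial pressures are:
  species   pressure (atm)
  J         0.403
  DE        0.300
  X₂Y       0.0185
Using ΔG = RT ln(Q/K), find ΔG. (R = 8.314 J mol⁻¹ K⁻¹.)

(T is a pure solid — omitted from Qₚ.)
Qₚ = P(X₂Y)² / (P(J)·P(DE)) = (0.0185)² / ((0.403)·(0.300)) = 0.00283
ΔG = RT ln(Qₚ/Kₚ) = (8.314 J mol⁻¹ K⁻¹)(600 K) × ln(0.00283/0.0118)
   = (4.988 kJ/mol)(-1.428) = -7.12 kJ/mol
ΔG < 0, so the forward reaction is spontaneous (proceeds forward).

ΔG = -7.12 kJ/mol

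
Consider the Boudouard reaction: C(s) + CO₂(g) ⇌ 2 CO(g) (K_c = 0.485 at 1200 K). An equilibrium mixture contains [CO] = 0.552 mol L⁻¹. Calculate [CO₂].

(C is a pure solid — omitted from K_c.)
At equilibrium, K_c = [CO]² / [CO₂] = 0.485.
(0.552)² / ([CO₂]) = 0.485
[CO₂] = 0.628 mol L⁻¹

[CO₂] = 0.628 mol L⁻¹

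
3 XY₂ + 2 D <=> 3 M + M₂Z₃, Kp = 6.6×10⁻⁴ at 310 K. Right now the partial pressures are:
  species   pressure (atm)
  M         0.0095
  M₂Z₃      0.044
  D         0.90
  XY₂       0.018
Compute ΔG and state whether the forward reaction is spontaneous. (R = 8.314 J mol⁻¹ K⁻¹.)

ΔG = 6.43 kJ/mol; the forward reaction is non-spontaneous

Qp = P(M)³·P(M₂Z₃) / (P(XY₂)³·P(D)²) = (0.0095)³·(0.044) / ((0.018)³·(0.90)²) = 0.00799
ΔG = RT ln(Qp/Kp) = (8.314 J mol⁻¹ K⁻¹)(310 K) × ln(0.00799/6.6×10⁻⁴)
   = (2.577 kJ/mol)(2.494) = 6.43 kJ/mol
ΔG > 0, so the forward reaction is non-spontaneous (proceeds in reverse).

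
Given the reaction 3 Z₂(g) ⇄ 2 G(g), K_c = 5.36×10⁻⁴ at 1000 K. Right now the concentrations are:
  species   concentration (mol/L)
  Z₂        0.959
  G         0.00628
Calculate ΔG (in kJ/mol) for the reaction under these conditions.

Q_c = [G]² / [Z₂]³ = (0.00628)² / (0.959)³ = 4.47×10⁻⁵
ΔG = RT ln(Q_c/K_c) = (8.314 J mol⁻¹ K⁻¹)(1000 K) × ln(4.47×10⁻⁵/5.36×10⁻⁴)
   = (8.314 kJ/mol)(-2.484) = -20.7 kJ/mol
ΔG < 0, so the forward reaction is spontaneous (proceeds forward).

ΔG = -20.7 kJ/mol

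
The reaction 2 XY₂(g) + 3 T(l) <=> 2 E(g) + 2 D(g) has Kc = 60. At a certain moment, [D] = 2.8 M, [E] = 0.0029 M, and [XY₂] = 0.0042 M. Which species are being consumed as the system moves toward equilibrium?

XY₂, T (reactants)

(T is a pure liquid — omitted from Qc.)
Qc = [E]²·[D]² / [XY₂]² = (0.0029)²·(2.8)² / (0.0042)² = 3.7
Qc = 3.7 < Kc = 60: net forward reaction.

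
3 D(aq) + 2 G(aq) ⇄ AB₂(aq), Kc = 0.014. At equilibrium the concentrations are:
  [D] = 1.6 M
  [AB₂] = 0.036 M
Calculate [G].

[G] = 0.79 M

At equilibrium, Kc = [AB₂] / ([D]³·[G]²) = 0.014.
(0.036) / ((1.6)³·([G])²) = 0.014
[G]² = 0.628 ⇒ [G] = 0.79 M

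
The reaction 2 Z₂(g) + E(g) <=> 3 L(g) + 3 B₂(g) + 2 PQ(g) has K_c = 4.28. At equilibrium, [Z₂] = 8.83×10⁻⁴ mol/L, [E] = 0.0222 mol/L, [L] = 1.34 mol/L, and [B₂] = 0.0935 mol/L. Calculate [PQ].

At equilibrium, K_c = [L]³·[B₂]³·[PQ]² / ([Z₂]²·[E]) = 4.28.
(1.34)³·(0.0935)³·([PQ])² / ((8.83×10⁻⁴)²·(0.0222)) = 4.28
[PQ]² = 3.77×10⁻⁵ ⇒ [PQ] = 0.00614 mol/L

[PQ] = 0.00614 mol/L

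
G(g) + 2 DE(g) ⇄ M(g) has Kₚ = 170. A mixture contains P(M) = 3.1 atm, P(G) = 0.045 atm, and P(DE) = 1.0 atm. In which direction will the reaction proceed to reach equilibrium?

Qₚ = P(M) / (P(G)·P(DE)²) = (3.1) / ((0.045)·(1.0)²) = 69
Qₚ = 69 < Kₚ = 170, so the forward reaction proceeds.

to the right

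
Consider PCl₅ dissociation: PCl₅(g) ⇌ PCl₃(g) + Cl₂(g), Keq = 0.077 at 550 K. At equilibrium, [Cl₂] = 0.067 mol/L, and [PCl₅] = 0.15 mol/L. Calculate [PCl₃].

At equilibrium, Keq = [PCl₃]·[Cl₂] / [PCl₅] = 0.077.
([PCl₃])·(0.067) / (0.15) = 0.077
[PCl₃] = 0.172 = 0.17 mol/L

[PCl₃] = 0.17 mol/L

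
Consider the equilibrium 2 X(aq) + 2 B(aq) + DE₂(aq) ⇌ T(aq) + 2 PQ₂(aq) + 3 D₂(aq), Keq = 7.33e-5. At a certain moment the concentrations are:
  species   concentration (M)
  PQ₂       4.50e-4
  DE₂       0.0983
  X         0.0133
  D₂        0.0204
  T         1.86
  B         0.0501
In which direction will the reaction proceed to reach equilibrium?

Q = [T]·[PQ₂]²·[D₂]³ / ([X]²·[B]²·[DE₂]) = (1.86)·(4.50e-4)²·(0.0204)³ / ((0.0133)²·(0.0501)²·(0.0983)) = 7.33e-5
Q = 7.33e-5 = Keq, so the system is already at equilibrium.

no net change (already at equilibrium)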